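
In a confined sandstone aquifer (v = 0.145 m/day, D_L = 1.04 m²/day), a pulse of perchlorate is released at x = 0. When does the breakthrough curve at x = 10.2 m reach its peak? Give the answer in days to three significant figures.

36.5 days

For the 1D instantaneous-source solution, setting ∂C/∂t = 0 at fixed x gives v²t² + 2Dt − x² = 0, so t = (√(D² + v²x²) − D)/v².
√(D² + v²x²) = √(1.04² + 0.145² × 10.2²) = 1.808; v² = 0.021025.
t = (1.808 − 1.04)/0.021025 = 36.5 days (vs. the pure-advection estimate x/v = 70.3 d).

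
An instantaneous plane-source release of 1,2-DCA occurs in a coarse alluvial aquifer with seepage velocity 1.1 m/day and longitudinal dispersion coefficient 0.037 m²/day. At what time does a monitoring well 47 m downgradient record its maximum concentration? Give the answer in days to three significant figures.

For the 1D instantaneous-source solution, setting ∂C/∂t = 0 at fixed x gives v²t² + 2Dt − x² = 0, so t = (√(D² + v²x²) − D)/v².
√(D² + v²x²) = √(0.037² + 1.1² × 47²) = 51.70; v² = 1.21.
t = (51.70 − 0.037)/1.21 = 42.7 days (vs. the pure-advection estimate x/v = 42.7 d).

42.7 days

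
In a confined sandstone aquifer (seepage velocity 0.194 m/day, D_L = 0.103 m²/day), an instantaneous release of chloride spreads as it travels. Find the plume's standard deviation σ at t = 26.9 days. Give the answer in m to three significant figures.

Dispersive spreading gives a Gaussian with σ² = 2Dt; advection only shifts the center.
σ = √(2 × 0.103 × 26.9) = 2.35 m.

2.35 m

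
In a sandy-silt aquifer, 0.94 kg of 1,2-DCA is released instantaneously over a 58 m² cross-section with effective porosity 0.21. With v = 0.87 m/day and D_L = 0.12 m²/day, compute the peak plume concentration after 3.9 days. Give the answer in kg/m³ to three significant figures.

The peak of an instantaneous 1D plume sits at x = vt; there the Gaussian factor is 1 and C_max = M/(n_e·A·√(4πDt)), where n_e·A is the pore area the mass is dissolved in.
√(4πDt) = √(4π × 0.12 × 3.9) = 2.425 m, so C_max = 0.94/(0.21 × 58 × 2.425) = 0.0318 kg/m³.

0.0318 kg/m³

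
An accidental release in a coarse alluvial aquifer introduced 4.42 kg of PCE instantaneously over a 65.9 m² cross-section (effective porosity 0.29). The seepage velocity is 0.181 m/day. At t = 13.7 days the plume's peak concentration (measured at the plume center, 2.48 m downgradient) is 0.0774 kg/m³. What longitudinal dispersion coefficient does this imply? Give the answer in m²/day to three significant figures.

At the plume center C_max = M/(n_e·A·√(4πDt)), so D = M²/(4πt·(n_e·A·C_max)²).
n_e·A·C_max = 0.29 × 65.9 × 0.0774 = 1.479 kg/m.
D = 4.42²/(4π × 13.7 × 1.479²) = 0.0519 m²/day.

0.0519 m²/day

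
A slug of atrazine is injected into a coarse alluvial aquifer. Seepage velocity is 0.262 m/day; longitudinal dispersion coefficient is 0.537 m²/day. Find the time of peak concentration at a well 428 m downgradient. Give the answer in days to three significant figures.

For the 1D instantaneous-source solution, setting ∂C/∂t = 0 at fixed x gives v²t² + 2Dt − x² = 0, so t = (√(D² + v²x²) − D)/v².
√(D² + v²x²) = √(0.537² + 0.262² × 428²) = 112.1; v² = 0.068644.
t = (112.1 − 0.537)/0.068644 = 1630 days (vs. the pure-advection estimate x/v = 1630 d).

1630 days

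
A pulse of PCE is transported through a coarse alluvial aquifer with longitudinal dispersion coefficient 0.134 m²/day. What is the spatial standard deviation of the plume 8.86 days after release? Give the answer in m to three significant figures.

Dispersive spreading gives a Gaussian with σ² = 2Dt; advection only shifts the center.
σ = √(2 × 0.134 × 8.86) = 1.54 m.

1.54 m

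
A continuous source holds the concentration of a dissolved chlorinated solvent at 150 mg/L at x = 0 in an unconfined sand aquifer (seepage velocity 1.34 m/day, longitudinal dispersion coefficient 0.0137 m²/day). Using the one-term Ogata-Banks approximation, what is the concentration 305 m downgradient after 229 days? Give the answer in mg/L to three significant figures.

116 mg/L

For a continuous step input, C/C₀ ≈ ½·erfc((x−vt)/(2√(Dt))).
vt = 1.34 × 229 = 306.86 m and 2√(Dt) = 2√(0.0137 × 229) = 3.542 m.
Argument (x−vt)/(2√(Dt)) = (305 − 306.86)/3.542 = -0.5251; ½·erfc(-0.5251) = 0.7711.
C = 150 × 0.7711 = 116 mg/L.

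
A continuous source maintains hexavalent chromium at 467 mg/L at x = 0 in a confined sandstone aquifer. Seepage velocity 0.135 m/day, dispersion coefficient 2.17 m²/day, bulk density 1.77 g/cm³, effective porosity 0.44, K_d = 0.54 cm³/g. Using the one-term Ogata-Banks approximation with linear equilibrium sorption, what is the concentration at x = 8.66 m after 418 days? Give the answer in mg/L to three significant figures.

303 mg/L

Retardation factor R = 1 + ρ_b·K_d/n = 1 + 1.77 × 0.54/0.44 = 3.172.
Sorption retards both mechanisms: v_R = v/R = 0.04256 m/day, D_R = D/R = 0.6841 m²/day.
v_R·t = 0.04256 × 418 = 17.79008 m; 2√(D_R t) = 33.82 m; argument = (8.66 − 17.79008)/33.82 = -0.2700.
C = C₀ × ½·erfc(-0.2700) = 467 × 0.6487 = 303 mg/L.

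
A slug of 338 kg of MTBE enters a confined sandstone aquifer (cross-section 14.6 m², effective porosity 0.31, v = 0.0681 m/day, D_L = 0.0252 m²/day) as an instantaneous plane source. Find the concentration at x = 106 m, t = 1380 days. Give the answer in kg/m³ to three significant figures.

1.26 kg/m³

For an instantaneous plane source, C(x,t) = M/(n_e·A·√(4πDt)) · exp(−(x−vt)²/(4Dt)), with n_e·A the pore (flow) area.
Plume center vt = 0.0681 × 1380 = 93.978 m, so the well at 106 m is 12.022 m downgradient of the peak.
√(4πDt) = 20.90 m, giving peak height M/(n_e·A·√(4πDt)) = 338/(0.31 × 14.6 × 20.90) = 3.573 kg/m³.
(x−vt)²/(4Dt) = (12.022)²/(4 × 0.0252 × 1380) = 1.039; exp(−1.039) = 0.3538.
C = 3.573 × 0.3538 = 1.26 kg/m³.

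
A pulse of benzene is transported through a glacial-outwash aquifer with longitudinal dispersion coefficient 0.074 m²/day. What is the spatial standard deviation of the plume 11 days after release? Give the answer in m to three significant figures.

1.28 m

Dispersive spreading gives a Gaussian with σ² = 2Dt; advection only shifts the center.
σ = √(2 × 0.074 × 11) = 1.28 m.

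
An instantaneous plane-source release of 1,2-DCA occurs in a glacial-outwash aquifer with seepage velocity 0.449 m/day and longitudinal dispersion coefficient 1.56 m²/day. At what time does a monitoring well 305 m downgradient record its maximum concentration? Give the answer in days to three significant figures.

For the 1D instantaneous-source solution, setting ∂C/∂t = 0 at fixed x gives v²t² + 2Dt − x² = 0, so t = (√(D² + v²x²) − D)/v².
√(D² + v²x²) = √(1.56² + 0.449² × 305²) = 137.0; v² = 0.201601.
t = (137.0 − 1.56)/0.201601 = 672 days (vs. the pure-advection estimate x/v = 679 d).

672 days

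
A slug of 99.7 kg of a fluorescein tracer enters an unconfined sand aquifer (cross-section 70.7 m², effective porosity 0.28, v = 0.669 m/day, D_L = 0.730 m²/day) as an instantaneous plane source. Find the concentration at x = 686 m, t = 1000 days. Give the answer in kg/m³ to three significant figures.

For an instantaneous plane source, C(x,t) = M/(n_e·A·√(4πDt)) · exp(−(x−vt)²/(4Dt)), with n_e·A the pore (flow) area.
Plume center vt = 0.669 × 1000 = 669 m, so the well at 686 m is 17 m downgradient of the peak.
√(4πDt) = 95.78 m, giving peak height M/(n_e·A·√(4πDt)) = 99.7/(0.28 × 70.7 × 95.78) = 0.05258 kg/m³.
(x−vt)²/(4Dt) = (17)²/(4 × 0.730 × 1000) = 0.09897; exp(−0.09897) = 0.9058.
C = 0.05258 × 0.9058 = 0.0476 kg/m³.

0.0476 kg/m³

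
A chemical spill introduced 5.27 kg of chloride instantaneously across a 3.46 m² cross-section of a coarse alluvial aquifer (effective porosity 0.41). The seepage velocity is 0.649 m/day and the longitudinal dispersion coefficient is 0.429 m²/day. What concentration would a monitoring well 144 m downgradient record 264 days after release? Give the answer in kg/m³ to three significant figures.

0.0189 kg/m³

For an instantaneous plane source, C(x,t) = M/(n_e·A·√(4πDt)) · exp(−(x−vt)²/(4Dt)), with n_e·A the pore (flow) area.
Plume center vt = 0.649 × 264 = 171.336 m, so the well at 144 m is 27.336 m upgradient of the peak.
√(4πDt) = 37.73 m, giving peak height M/(n_e·A·√(4πDt)) = 5.27/(0.41 × 3.46 × 37.73) = 0.09846 kg/m³.
(x−vt)²/(4Dt) = (-27.336)²/(4 × 0.429 × 264) = 1.649; exp(−1.649) = 0.1922.
C = 0.09846 × 0.1922 = 0.0189 kg/m³.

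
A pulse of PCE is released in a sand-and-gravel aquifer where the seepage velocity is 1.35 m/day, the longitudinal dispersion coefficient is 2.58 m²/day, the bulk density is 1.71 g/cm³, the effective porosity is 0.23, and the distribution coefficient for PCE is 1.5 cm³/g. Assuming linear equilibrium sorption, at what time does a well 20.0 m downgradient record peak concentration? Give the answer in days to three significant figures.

164 days

Retardation factor R = 1 + ρ_b·K_d/n = 1 + 1.71 × 1.5/0.23 = 12.15.
Sorption retards both mechanisms: v_R = v/R = 0.1111 m/day, D_R = D/R = 0.2123 m²/day.
Peak time from v_R²t² + 2D_R t − x² = 0: t = (√(D_R² + v_R²x²) − D_R)/v_R².
√(D_R² + v_R²x²) = √(0.2123² + 0.1111² × 20.0²) = 2.232; v_R² = 0.01234.
t = (2.232 − 0.2123)/0.01234 = 164 days.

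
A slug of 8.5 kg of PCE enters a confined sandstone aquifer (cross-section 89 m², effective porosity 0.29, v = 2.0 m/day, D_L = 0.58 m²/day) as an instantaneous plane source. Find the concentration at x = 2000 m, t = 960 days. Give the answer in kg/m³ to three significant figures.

0.000222 kg/m³

For an instantaneous plane source, C(x,t) = M/(n_e·A·√(4πDt)) · exp(−(x−vt)²/(4Dt)), with n_e·A the pore (flow) area.
Plume center vt = 2.0 × 960 = 1920 m, so the well at 2000 m is 80 m downgradient of the peak.
√(4πDt) = 83.65 m, giving peak height M/(n_e·A·√(4πDt)) = 8.5/(0.29 × 89 × 83.65) = 0.003937 kg/m³.
(x−vt)²/(4Dt) = (80)²/(4 × 0.58 × 960) = 2.874; exp(−2.874) = 0.05647.
C = 0.003937 × 0.05647 = 0.000222 kg/m³.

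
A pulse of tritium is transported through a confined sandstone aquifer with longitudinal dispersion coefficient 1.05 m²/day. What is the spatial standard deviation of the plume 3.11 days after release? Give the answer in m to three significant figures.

Dispersive spreading gives a Gaussian with σ² = 2Dt; advection only shifts the center.
σ = √(2 × 1.05 × 3.11) = 2.56 m.

2.56 m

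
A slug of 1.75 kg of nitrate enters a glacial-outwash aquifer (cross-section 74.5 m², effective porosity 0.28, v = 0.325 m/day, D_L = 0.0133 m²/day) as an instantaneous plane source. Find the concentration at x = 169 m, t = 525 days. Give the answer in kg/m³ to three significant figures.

For an instantaneous plane source, C(x,t) = M/(n_e·A·√(4πDt)) · exp(−(x−vt)²/(4Dt)), with n_e·A the pore (flow) area.
Plume center vt = 0.325 × 525 = 170.625 m, so the well at 169 m is 1.625 m upgradient of the peak.
√(4πDt) = 9.367 m, giving peak height M/(n_e·A·√(4πDt)) = 1.75/(0.28 × 74.5 × 9.367) = 0.008956 kg/m³.
(x−vt)²/(4Dt) = (-1.625)²/(4 × 0.0133 × 525) = 0.09454; exp(−0.09454) = 0.9098.
C = 0.008956 × 0.9098 = 0.00815 kg/m³.

0.00815 kg/m³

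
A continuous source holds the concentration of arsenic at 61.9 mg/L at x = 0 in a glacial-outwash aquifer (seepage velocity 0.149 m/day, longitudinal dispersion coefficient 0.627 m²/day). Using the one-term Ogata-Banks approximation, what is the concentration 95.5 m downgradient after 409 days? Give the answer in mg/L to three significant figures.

For a continuous step input, C/C₀ ≈ ½·erfc((x−vt)/(2√(Dt))).
vt = 0.149 × 409 = 60.941 m and 2√(Dt) = 2√(0.627 × 409) = 32.03 m.
Argument (x−vt)/(2√(Dt)) = (95.5 − 60.941)/32.03 = 1.079; ½·erfc(1.079) = 0.06351.
C = 61.9 × 0.06351 = 3.93 mg/L.

3.93 mg/L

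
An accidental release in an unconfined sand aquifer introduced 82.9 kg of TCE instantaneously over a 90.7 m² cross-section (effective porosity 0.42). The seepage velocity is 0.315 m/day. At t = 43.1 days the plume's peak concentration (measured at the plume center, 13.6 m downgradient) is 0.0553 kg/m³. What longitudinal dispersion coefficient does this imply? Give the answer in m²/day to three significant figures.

2.86 m²/day

At the plume center C_max = M/(n_e·A·√(4πDt)), so D = M²/(4πt·(n_e·A·C_max)²).
n_e·A·C_max = 0.42 × 90.7 × 0.0553 = 2.107 kg/m.
D = 82.9²/(4π × 43.1 × 2.107²) = 2.86 m²/day.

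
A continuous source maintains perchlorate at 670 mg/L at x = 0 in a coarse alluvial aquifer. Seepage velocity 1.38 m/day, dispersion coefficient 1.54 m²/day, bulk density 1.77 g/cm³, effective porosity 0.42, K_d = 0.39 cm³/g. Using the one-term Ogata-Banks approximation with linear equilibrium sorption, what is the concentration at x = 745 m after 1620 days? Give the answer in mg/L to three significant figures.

Retardation factor R = 1 + ρ_b·K_d/n = 1 + 1.77 × 0.39/0.42 = 2.644.
Sorption retards both mechanisms: v_R = v/R = 0.5219 m/day, D_R = D/R = 0.5825 m²/day.
v_R·t = 0.5219 × 1620 = 845.478 m; 2√(D_R t) = 61.44 m; argument = (745 − 845.478)/61.44 = -1.635.
C = C₀ × ½·erfc(-1.635) = 670 × 0.9896 = 663 mg/L.

663 mg/L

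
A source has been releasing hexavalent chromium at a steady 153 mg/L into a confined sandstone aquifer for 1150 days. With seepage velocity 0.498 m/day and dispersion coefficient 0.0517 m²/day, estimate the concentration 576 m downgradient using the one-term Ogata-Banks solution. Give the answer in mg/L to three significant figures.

58.3 mg/L

For a continuous step input, C/C₀ ≈ ½·erfc((x−vt)/(2√(Dt))).
vt = 0.498 × 1150 = 572.7 m and 2√(Dt) = 2√(0.0517 × 1150) = 15.42 m.
Argument (x−vt)/(2√(Dt)) = (576 − 572.7)/15.42 = 0.2140; ½·erfc(0.2140) = 0.3811.
C = 153 × 0.3811 = 58.3 mg/L.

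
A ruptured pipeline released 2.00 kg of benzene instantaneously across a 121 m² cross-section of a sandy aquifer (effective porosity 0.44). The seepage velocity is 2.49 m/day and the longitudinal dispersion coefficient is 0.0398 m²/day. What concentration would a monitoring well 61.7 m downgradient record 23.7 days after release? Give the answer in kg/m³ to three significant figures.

For an instantaneous plane source, C(x,t) = M/(n_e·A·√(4πDt)) · exp(−(x−vt)²/(4Dt)), with n_e·A the pore (flow) area.
Plume center vt = 2.49 × 23.7 = 59.013 m, so the well at 61.7 m is 2.687 m downgradient of the peak.
√(4πDt) = 3.443 m, giving peak height M/(n_e·A·√(4πDt)) = 2.00/(0.44 × 121 × 3.443) = 0.01091 kg/m³.
(x−vt)²/(4Dt) = (2.687)²/(4 × 0.0398 × 23.7) = 1.914; exp(−1.914) = 0.1475.
C = 0.01091 × 0.1475 = 0.00161 kg/m³.

0.00161 kg/m³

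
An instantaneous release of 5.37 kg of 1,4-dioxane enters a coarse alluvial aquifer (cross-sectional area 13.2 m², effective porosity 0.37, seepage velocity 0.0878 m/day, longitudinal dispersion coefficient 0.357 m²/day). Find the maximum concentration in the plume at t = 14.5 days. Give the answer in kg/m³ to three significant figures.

The peak of an instantaneous 1D plume sits at x = vt; there the Gaussian factor is 1 and C_max = M/(n_e·A·√(4πDt)), where n_e·A is the pore area the mass is dissolved in.
√(4πDt) = √(4π × 0.357 × 14.5) = 8.065 m, so C_max = 5.37/(0.37 × 13.2 × 8.065) = 0.136 kg/m³.

0.136 kg/m³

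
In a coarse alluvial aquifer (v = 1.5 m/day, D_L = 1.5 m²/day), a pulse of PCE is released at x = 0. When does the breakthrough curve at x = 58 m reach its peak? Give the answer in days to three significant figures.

38.0 days

For the 1D instantaneous-source solution, setting ∂C/∂t = 0 at fixed x gives v²t² + 2Dt − x² = 0, so t = (√(D² + v²x²) − D)/v².
√(D² + v²x²) = √(1.5² + 1.5² × 58²) = 87.01; v² = 2.25.
t = (87.01 − 1.5)/2.25 = 38.0 days (vs. the pure-advection estimate x/v = 38.7 d).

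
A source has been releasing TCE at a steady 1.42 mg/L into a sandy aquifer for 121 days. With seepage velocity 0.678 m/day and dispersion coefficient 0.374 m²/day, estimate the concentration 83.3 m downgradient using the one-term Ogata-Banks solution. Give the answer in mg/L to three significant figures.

For a continuous step input, C/C₀ ≈ ½·erfc((x−vt)/(2√(Dt))).
vt = 0.678 × 121 = 82.038 m and 2√(Dt) = 2√(0.374 × 121) = 13.45 m.
Argument (x−vt)/(2√(Dt)) = (83.3 − 82.038)/13.45 = 0.09383; ½·erfc(0.09383) = 0.4472.
C = 1.42 × 0.4472 = 0.635 mg/L.

0.635 mg/L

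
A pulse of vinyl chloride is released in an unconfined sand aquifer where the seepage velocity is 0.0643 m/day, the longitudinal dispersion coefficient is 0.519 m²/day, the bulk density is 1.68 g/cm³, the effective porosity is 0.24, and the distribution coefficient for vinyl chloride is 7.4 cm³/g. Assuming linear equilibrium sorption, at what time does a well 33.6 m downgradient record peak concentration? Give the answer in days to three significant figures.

Retardation factor R = 1 + ρ_b·K_d/n = 1 + 1.68 × 7.4/0.24 = 52.80.
Sorption retards both mechanisms: v_R = v/R = 0.001218 m/day, D_R = D/R = 0.009830 m²/day.
Peak time from v_R²t² + 2D_R t − x² = 0: t = (√(D_R² + v_R²x²) − D_R)/v_R².
√(D_R² + v_R²x²) = √(0.009830² + 0.001218² × 33.6²) = 0.04209; v_R² = 1.484e-06.
t = (0.04209 − 0.009830)/1.484e-06 = 21700 days.

21700 days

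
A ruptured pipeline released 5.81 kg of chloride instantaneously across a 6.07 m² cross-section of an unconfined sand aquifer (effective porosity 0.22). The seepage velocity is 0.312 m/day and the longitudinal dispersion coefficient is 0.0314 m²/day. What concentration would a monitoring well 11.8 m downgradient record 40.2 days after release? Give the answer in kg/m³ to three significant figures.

For an instantaneous plane source, C(x,t) = M/(n_e·A·√(4πDt)) · exp(−(x−vt)²/(4Dt)), with n_e·A the pore (flow) area.
Plume center vt = 0.312 × 40.2 = 12.5424 m, so the well at 11.8 m is 0.7424 m upgradient of the peak.
√(4πDt) = 3.983 m, giving peak height M/(n_e·A·√(4πDt)) = 5.81/(0.22 × 6.07 × 3.983) = 1.092 kg/m³.
(x−vt)²/(4Dt) = (-0.7424)²/(4 × 0.0314 × 40.2) = 0.1092; exp(−0.1092) = 0.8966.
C = 1.092 × 0.8966 = 0.979 kg/m³.

0.979 kg/m³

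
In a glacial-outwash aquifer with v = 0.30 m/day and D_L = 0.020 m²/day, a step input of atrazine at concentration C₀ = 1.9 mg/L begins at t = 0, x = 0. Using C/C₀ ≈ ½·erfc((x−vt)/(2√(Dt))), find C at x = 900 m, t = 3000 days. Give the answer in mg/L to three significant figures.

For a continuous step input, C/C₀ ≈ ½·erfc((x−vt)/(2√(Dt))).
vt = 0.30 × 3000 = 900 m and 2√(Dt) = 2√(0.020 × 3000) = 15.49 m.
Argument (x−vt)/(2√(Dt)) = (900 − 900)/15.49 = 0; ½·erfc(0) = 0.5000.
C = 1.9 × 0.5000 = 0.950 mg/L.

0.950 mg/L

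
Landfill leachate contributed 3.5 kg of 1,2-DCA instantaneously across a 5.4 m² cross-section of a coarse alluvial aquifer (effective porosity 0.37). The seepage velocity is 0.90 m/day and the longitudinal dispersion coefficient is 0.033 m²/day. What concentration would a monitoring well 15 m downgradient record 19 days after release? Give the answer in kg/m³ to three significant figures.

0.108 kg/m³

For an instantaneous plane source, C(x,t) = M/(n_e·A·√(4πDt)) · exp(−(x−vt)²/(4Dt)), with n_e·A the pore (flow) area.
Plume center vt = 0.90 × 19 = 17.1 m, so the well at 15 m is 2.1 m upgradient of the peak.
√(4πDt) = 2.807 m, giving peak height M/(n_e·A·√(4πDt)) = 3.5/(0.37 × 5.4 × 2.807) = 0.6241 kg/m³.
(x−vt)²/(4Dt) = (-2.1)²/(4 × 0.033 × 19) = 1.758; exp(−1.758) = 0.1724.
C = 0.6241 × 0.1724 = 0.108 kg/m³.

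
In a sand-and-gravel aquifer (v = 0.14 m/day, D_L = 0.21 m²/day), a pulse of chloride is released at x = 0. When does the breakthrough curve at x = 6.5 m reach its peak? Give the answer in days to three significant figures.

36.9 days

For the 1D instantaneous-source solution, setting ∂C/∂t = 0 at fixed x gives v²t² + 2Dt − x² = 0, so t = (√(D² + v²x²) − D)/v².
√(D² + v²x²) = √(0.21² + 0.14² × 6.5²) = 0.9339; v² = 0.0196.
t = (0.9339 − 0.21)/0.0196 = 36.9 days (vs. the pure-advection estimate x/v = 46.4 d).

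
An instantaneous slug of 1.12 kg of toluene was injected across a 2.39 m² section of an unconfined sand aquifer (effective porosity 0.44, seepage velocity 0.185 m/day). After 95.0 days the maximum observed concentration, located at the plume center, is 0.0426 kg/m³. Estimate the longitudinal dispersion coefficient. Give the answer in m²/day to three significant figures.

At the plume center C_max = M/(n_e·A·√(4πDt)), so D = M²/(4πt·(n_e·A·C_max)²).
n_e·A·C_max = 0.44 × 2.39 × 0.0426 = 0.04480 kg/m.
D = 1.12²/(4π × 95.0 × 0.04480²) = 0.524 m²/day.

0.524 m²/day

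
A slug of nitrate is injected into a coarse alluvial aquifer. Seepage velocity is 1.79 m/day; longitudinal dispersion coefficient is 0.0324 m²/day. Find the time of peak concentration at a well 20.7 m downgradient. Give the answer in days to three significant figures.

For the 1D instantaneous-source solution, setting ∂C/∂t = 0 at fixed x gives v²t² + 2Dt − x² = 0, so t = (√(D² + v²x²) − D)/v².
√(D² + v²x²) = √(0.0324² + 1.79² × 20.7²) = 37.05; v² = 3.2041.
t = (37.05 − 0.0324)/3.2041 = 11.6 days (vs. the pure-advection estimate x/v = 11.6 d).

11.6 days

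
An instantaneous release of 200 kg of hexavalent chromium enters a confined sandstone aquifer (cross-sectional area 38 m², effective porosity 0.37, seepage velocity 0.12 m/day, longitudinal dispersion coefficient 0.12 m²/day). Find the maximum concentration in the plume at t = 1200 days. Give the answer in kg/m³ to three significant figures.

The peak of an instantaneous 1D plume sits at x = vt; there the Gaussian factor is 1 and C_max = M/(n_e·A·√(4πDt)), where n_e·A is the pore area the mass is dissolved in.
√(4πDt) = √(4π × 0.12 × 1200) = 42.54 m, so C_max = 200/(0.37 × 38 × 42.54) = 0.334 kg/m³.

0.334 kg/m³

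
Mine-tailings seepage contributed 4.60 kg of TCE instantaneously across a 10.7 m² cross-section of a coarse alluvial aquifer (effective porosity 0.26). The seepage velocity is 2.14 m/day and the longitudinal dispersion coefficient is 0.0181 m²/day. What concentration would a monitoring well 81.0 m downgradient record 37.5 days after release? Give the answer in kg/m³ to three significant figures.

0.460 kg/m³

For an instantaneous plane source, C(x,t) = M/(n_e·A·√(4πDt)) · exp(−(x−vt)²/(4Dt)), with n_e·A the pore (flow) area.
Plume center vt = 2.14 × 37.5 = 80.25 m, so the well at 81.0 m is 0.75 m downgradient of the peak.
√(4πDt) = 2.921 m, giving peak height M/(n_e·A·√(4πDt)) = 4.60/(0.26 × 10.7 × 2.921) = 0.5661 kg/m³.
(x−vt)²/(4Dt) = (0.75)²/(4 × 0.0181 × 37.5) = 0.2072; exp(−0.2072) = 0.8129.
C = 0.5661 × 0.8129 = 0.460 kg/m³.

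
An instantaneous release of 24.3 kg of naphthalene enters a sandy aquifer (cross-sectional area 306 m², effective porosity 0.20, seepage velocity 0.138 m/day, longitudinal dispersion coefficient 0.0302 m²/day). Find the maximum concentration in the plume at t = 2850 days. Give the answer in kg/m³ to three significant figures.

The peak of an instantaneous 1D plume sits at x = vt; there the Gaussian factor is 1 and C_max = M/(n_e·A·√(4πDt)), where n_e·A is the pore area the mass is dissolved in.
√(4πDt) = √(4π × 0.0302 × 2850) = 32.89 m, so C_max = 24.3/(0.20 × 306 × 32.89) = 0.0121 kg/m³.

0.0121 kg/m³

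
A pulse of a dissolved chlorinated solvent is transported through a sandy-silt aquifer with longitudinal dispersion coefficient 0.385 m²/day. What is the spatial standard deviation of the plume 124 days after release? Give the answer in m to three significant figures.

Dispersive spreading gives a Gaussian with σ² = 2Dt; advection only shifts the center.
σ = √(2 × 0.385 × 124) = 9.77 m.

9.77 m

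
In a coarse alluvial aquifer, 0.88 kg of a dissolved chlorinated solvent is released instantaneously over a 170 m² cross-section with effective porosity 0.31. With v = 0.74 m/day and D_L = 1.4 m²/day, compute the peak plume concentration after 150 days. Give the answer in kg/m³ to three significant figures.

0.000325 kg/m³

The peak of an instantaneous 1D plume sits at x = vt; there the Gaussian factor is 1 and C_max = M/(n_e·A·√(4πDt)), where n_e·A is the pore area the mass is dissolved in.
√(4πDt) = √(4π × 1.4 × 150) = 51.37 m, so C_max = 0.88/(0.31 × 170 × 51.37) = 0.000325 kg/m³.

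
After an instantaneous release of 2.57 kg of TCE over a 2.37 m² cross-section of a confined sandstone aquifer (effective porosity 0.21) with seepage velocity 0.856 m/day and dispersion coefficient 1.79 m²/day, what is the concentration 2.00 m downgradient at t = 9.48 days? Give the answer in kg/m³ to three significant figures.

0.204 kg/m³

For an instantaneous plane source, C(x,t) = M/(n_e·A·√(4πDt)) · exp(−(x−vt)²/(4Dt)), with n_e·A the pore (flow) area.
Plume center vt = 0.856 × 9.48 = 8.11488 m, so the well at 2.00 m is 6.11488 m upgradient of the peak.
√(4πDt) = 14.60 m, giving peak height M/(n_e·A·√(4πDt)) = 2.57/(0.21 × 2.37 × 14.60) = 0.3537 kg/m³.
(x−vt)²/(4Dt) = (-6.11488)²/(4 × 1.79 × 9.48) = 0.5509; exp(−0.5509) = 0.5764.
C = 0.3537 × 0.5764 = 0.204 kg/m³.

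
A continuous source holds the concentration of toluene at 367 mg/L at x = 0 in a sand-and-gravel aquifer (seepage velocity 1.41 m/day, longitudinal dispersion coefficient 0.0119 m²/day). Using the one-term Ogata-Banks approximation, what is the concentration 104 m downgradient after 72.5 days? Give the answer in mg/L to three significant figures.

For a continuous step input, C/C₀ ≈ ½·erfc((x−vt)/(2√(Dt))).
vt = 1.41 × 72.5 = 102.225 m and 2√(Dt) = 2√(0.0119 × 72.5) = 1.858 m.
Argument (x−vt)/(2√(Dt)) = (104 − 102.225)/1.858 = 0.9553; ½·erfc(0.9553) = 0.08835.
C = 367 × 0.08835 = 32.4 mg/L.

32.4 mg/L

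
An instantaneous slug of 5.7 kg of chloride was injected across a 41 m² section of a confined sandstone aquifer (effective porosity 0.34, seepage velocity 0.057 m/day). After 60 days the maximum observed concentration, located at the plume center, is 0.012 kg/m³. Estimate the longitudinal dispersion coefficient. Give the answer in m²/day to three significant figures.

At the plume center C_max = M/(n_e·A·√(4πDt)), so D = M²/(4πt·(n_e·A·C_max)²).
n_e·A·C_max = 0.34 × 41 × 0.012 = 0.1673 kg/m.
D = 5.7²/(4π × 60 × 0.1673²) = 1.54 m²/day.

1.54 m²/day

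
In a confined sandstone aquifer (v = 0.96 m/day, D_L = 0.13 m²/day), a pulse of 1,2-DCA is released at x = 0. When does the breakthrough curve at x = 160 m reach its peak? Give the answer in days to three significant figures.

For the 1D instantaneous-source solution, setting ∂C/∂t = 0 at fixed x gives v²t² + 2Dt − x² = 0, so t = (√(D² + v²x²) − D)/v².
√(D² + v²x²) = √(0.13² + 0.96² × 160²) = 153.6; v² = 0.9216.
t = (153.6 − 0.13)/0.9216 = 167 days (vs. the pure-advection estimate x/v = 167 d).

167 days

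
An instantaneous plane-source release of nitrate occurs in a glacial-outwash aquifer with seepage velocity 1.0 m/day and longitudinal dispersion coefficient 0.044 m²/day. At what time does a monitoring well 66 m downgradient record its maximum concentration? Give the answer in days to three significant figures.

For the 1D instantaneous-source solution, setting ∂C/∂t = 0 at fixed x gives v²t² + 2Dt − x² = 0, so t = (√(D² + v²x²) − D)/v².
√(D² + v²x²) = √(0.044² + 1.0² × 66²) = 66.00; v² = 1.
t = (66.00 − 0.044)/1 = 66.0 days (vs. the pure-advection estimate x/v = 66.0 d).

66.0 days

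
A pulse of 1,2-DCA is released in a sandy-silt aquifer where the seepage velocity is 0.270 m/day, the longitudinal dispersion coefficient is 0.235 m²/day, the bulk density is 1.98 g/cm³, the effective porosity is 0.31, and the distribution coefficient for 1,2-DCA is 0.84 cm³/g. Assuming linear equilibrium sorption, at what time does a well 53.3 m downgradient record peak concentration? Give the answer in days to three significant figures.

Retardation factor R = 1 + ρ_b·K_d/n = 1 + 1.98 × 0.84/0.31 = 6.365.
Sorption retards both mechanisms: v_R = v/R = 0.04242 m/day, D_R = D/R = 0.03692 m²/day.
Peak time from v_R²t² + 2D_R t − x² = 0: t = (√(D_R² + v_R²x²) − D_R)/v_R².
√(D_R² + v_R²x²) = √(0.03692² + 0.04242² × 53.3²) = 2.261; v_R² = 0.001799.
t = (2.261 − 0.03692)/0.001799 = 1240 days.

1240 days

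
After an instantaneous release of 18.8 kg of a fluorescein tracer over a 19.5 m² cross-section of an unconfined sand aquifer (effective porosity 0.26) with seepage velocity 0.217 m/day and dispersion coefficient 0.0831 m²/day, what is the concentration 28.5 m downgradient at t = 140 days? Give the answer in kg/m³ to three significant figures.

0.284 kg/m³

For an instantaneous plane source, C(x,t) = M/(n_e·A·√(4πDt)) · exp(−(x−vt)²/(4Dt)), with n_e·A the pore (flow) area.
Plume center vt = 0.217 × 140 = 30.38 m, so the well at 28.5 m is 1.88 m upgradient of the peak.
√(4πDt) = 12.09 m, giving peak height M/(n_e·A·√(4πDt)) = 18.8/(0.26 × 19.5 × 12.09) = 0.3067 kg/m³.
(x−vt)²/(4Dt) = (-1.88)²/(4 × 0.0831 × 140) = 0.07595; exp(−0.07595) = 0.9269.
C = 0.3067 × 0.9269 = 0.284 kg/m³.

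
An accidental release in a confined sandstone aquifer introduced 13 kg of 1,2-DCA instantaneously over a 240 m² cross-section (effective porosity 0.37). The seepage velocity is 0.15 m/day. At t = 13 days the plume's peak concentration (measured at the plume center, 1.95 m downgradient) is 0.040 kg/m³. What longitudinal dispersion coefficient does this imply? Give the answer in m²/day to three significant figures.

At the plume center C_max = M/(n_e·A·√(4πDt)), so D = M²/(4πt·(n_e·A·C_max)²).
n_e·A·C_max = 0.37 × 240 × 0.040 = 3.552 kg/m.
D = 13²/(4π × 13 × 3.552²) = 0.0820 m²/day.

0.0820 m²/day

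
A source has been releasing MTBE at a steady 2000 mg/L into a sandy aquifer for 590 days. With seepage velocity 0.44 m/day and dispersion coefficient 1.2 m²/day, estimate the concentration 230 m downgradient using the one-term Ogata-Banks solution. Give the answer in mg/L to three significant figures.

For a continuous step input, C/C₀ ≈ ½·erfc((x−vt)/(2√(Dt))).
vt = 0.44 × 590 = 259.6 m and 2√(Dt) = 2√(1.2 × 590) = 53.22 m.
Argument (x−vt)/(2√(Dt)) = (230 − 259.6)/53.22 = -0.5562; ½·erfc(-0.5562) = 0.7842.
C = 2000 × 0.7842 = 1570 mg/L.

1570 mg/L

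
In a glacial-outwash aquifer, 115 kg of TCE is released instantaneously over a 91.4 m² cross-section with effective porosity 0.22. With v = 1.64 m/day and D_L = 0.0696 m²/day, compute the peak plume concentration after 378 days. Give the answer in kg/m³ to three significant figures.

0.315 kg/m³

The peak of an instantaneous 1D plume sits at x = vt; there the Gaussian factor is 1 and C_max = M/(n_e·A·√(4πDt)), where n_e·A is the pore area the mass is dissolved in.
√(4πDt) = √(4π × 0.0696 × 378) = 18.18 m, so C_max = 115/(0.22 × 91.4 × 18.18) = 0.315 kg/m³.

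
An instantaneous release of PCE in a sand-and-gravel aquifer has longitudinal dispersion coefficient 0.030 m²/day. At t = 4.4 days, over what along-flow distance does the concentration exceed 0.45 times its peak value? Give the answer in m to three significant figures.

1.30 m

The plume is Gaussian with σ = √(2Dt) = √(2 × 0.030 × 4.4) = 0.5138 m.
C/C_peak = exp(−Δx²/(2σ²)) = 0.45 ⇒ Δx = σ·√(−2 ln 0.45) = 0.5138 × 1.264 = 0.6494 m.
Width = 2Δx = 1.30 m.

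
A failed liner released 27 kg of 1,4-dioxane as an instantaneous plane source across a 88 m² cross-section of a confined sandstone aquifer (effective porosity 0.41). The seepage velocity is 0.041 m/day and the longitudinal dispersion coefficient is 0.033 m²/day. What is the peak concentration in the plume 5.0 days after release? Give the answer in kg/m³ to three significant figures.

0.520 kg/m³

The peak of an instantaneous 1D plume sits at x = vt; there the Gaussian factor is 1 and C_max = M/(n_e·A·√(4πDt)), where n_e·A is the pore area the mass is dissolved in.
√(4πDt) = √(4π × 0.033 × 5.0) = 1.440 m, so C_max = 27/(0.41 × 88 × 1.440) = 0.520 kg/m³.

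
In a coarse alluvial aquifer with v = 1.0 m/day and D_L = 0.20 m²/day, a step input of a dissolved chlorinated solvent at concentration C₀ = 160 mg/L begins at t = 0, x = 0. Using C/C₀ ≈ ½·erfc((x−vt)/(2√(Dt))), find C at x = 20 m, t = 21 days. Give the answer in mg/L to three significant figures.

102 mg/L

For a continuous step input, C/C₀ ≈ ½·erfc((x−vt)/(2√(Dt))).
vt = 1.0 × 21 = 21 m and 2√(Dt) = 2√(0.20 × 21) = 4.099 m.
Argument (x−vt)/(2√(Dt)) = (20 − 21)/4.099 = -0.2440; ½·erfc(-0.2440) = 0.6350.
C = 160 × 0.6350 = 102 mg/L.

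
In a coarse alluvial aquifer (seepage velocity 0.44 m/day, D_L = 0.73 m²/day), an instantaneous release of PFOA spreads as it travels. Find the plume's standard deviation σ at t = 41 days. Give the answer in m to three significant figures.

Dispersive spreading gives a Gaussian with σ² = 2Dt; advection only shifts the center.
σ = √(2 × 0.73 × 41) = 7.74 m.

7.74 m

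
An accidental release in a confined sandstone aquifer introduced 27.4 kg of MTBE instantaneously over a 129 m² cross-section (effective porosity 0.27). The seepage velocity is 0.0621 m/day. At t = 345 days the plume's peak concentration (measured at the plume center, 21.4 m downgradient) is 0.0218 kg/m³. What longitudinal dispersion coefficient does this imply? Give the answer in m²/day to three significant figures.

0.300 m²/day

At the plume center C_max = M/(n_e·A·√(4πDt)), so D = M²/(4πt·(n_e·A·C_max)²).
n_e·A·C_max = 0.27 × 129 × 0.0218 = 0.7593 kg/m.
D = 27.4²/(4π × 345 × 0.7593²) = 0.300 m²/day.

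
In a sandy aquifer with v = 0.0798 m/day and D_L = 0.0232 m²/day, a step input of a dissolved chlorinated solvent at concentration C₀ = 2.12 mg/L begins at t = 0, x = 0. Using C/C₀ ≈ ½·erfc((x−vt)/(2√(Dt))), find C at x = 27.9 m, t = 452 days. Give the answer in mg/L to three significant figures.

For a continuous step input, C/C₀ ≈ ½·erfc((x−vt)/(2√(Dt))).
vt = 0.0798 × 452 = 36.0696 m and 2√(Dt) = 2√(0.0232 × 452) = 6.477 m.
Argument (x−vt)/(2√(Dt)) = (27.9 − 36.0696)/6.477 = -1.261; ½·erfc(-1.261) = 0.9627.
C = 2.12 × 0.9627 = 2.04 mg/L.

2.04 mg/L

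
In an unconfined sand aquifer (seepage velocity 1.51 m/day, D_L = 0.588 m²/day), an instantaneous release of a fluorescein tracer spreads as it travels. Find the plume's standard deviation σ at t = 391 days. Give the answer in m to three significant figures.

Dispersive spreading gives a Gaussian with σ² = 2Dt; advection only shifts the center.
σ = √(2 × 0.588 × 391) = 21.4 m.

21.4 m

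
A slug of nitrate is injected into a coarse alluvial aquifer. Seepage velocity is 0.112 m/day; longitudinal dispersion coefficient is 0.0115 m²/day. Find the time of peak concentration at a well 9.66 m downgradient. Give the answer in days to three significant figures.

For the 1D instantaneous-source solution, setting ∂C/∂t = 0 at fixed x gives v²t² + 2Dt − x² = 0, so t = (√(D² + v²x²) − D)/v².
√(D² + v²x²) = √(0.0115² + 0.112² × 9.66²) = 1.082; v² = 0.012544.
t = (1.082 − 0.0115)/0.012544 = 85.3 days (vs. the pure-advection estimate x/v = 86.2 d).

85.3 days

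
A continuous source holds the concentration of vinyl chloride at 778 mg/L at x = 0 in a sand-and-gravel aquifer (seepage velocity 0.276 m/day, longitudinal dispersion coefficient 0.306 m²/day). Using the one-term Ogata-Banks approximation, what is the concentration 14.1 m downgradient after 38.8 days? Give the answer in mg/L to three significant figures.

For a continuous step input, C/C₀ ≈ ½·erfc((x−vt)/(2√(Dt))).
vt = 0.276 × 38.8 = 10.7088 m and 2√(Dt) = 2√(0.306 × 38.8) = 6.891 m.
Argument (x−vt)/(2√(Dt)) = (14.1 − 10.7088)/6.891 = 0.4921; ½·erfc(0.4921) = 0.2432.
C = 778 × 0.2432 = 189 mg/L.

189 mg/L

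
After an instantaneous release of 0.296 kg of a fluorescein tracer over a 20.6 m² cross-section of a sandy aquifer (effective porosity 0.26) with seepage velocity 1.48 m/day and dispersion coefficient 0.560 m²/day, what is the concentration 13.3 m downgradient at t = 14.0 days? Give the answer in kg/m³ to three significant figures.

For an instantaneous plane source, C(x,t) = M/(n_e·A·√(4πDt)) · exp(−(x−vt)²/(4Dt)), with n_e·A the pore (flow) area.
Plume center vt = 1.48 × 14.0 = 20.72 m, so the well at 13.3 m is 7.42 m upgradient of the peak.
√(4πDt) = 9.926 m, giving peak height M/(n_e·A·√(4πDt)) = 0.296/(0.26 × 20.6 × 9.926) = 0.005568 kg/m³.
(x−vt)²/(4Dt) = (-7.42)²/(4 × 0.560 × 14.0) = 1.756; exp(−1.756) = 0.1727.
C = 0.005568 × 0.1727 = 0.000962 kg/m³.

0.000962 kg/m³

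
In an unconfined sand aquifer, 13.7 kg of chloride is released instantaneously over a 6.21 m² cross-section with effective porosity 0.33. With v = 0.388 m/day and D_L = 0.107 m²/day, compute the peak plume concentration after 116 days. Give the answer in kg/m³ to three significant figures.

0.535 kg/m³

The peak of an instantaneous 1D plume sits at x = vt; there the Gaussian factor is 1 and C_max = M/(n_e·A·√(4πDt)), where n_e·A is the pore area the mass is dissolved in.
√(4πDt) = √(4π × 0.107 × 116) = 12.49 m, so C_max = 13.7/(0.33 × 6.21 × 12.49) = 0.535 kg/m³.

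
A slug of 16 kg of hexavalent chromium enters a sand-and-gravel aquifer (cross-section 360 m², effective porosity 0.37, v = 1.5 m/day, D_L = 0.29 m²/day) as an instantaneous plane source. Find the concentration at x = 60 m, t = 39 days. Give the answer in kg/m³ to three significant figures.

For an instantaneous plane source, C(x,t) = M/(n_e·A·√(4πDt)) · exp(−(x−vt)²/(4Dt)), with n_e·A the pore (flow) area.
Plume center vt = 1.5 × 39 = 58.5 m, so the well at 60 m is 1.5 m downgradient of the peak.
√(4πDt) = 11.92 m, giving peak height M/(n_e·A·√(4πDt)) = 16/(0.37 × 360 × 11.92) = 0.01008 kg/m³.
(x−vt)²/(4Dt) = (1.5)²/(4 × 0.29 × 39) = 0.04973; exp(−0.04973) = 0.9515.
C = 0.01008 × 0.9515 = 0.00959 kg/m³.

0.00959 kg/m³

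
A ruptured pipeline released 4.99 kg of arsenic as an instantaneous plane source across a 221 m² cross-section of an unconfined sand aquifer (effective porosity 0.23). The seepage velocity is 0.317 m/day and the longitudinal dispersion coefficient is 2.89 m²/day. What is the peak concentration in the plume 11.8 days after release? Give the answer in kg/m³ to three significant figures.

0.00474 kg/m³

The peak of an instantaneous 1D plume sits at x = vt; there the Gaussian factor is 1 and C_max = M/(n_e·A·√(4πDt)), where n_e·A is the pore area the mass is dissolved in.
√(4πDt) = √(4π × 2.89 × 11.8) = 20.70 m, so C_max = 4.99/(0.23 × 221 × 20.70) = 0.00474 kg/m³.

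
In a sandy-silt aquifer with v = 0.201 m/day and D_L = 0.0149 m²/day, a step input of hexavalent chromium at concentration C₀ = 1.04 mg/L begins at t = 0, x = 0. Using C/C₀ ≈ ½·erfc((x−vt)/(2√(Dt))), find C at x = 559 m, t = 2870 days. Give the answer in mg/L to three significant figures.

For a continuous step input, C/C₀ ≈ ½·erfc((x−vt)/(2√(Dt))).
vt = 0.201 × 2870 = 576.87 m and 2√(Dt) = 2√(0.0149 × 2870) = 13.08 m.
Argument (x−vt)/(2√(Dt)) = (559 − 576.87)/13.08 = -1.366; ½·erfc(-1.366) = 0.9733.
C = 1.04 × 0.9733 = 1.01 mg/L.

1.01 mg/L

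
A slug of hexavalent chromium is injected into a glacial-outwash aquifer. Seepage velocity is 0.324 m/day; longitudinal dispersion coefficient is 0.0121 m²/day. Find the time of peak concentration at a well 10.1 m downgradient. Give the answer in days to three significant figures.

31.1 days

For the 1D instantaneous-source solution, setting ∂C/∂t = 0 at fixed x gives v²t² + 2Dt − x² = 0, so t = (√(D² + v²x²) − D)/v².
√(D² + v²x²) = √(0.0121² + 0.324² × 10.1²) = 3.272; v² = 0.104976.
t = (3.272 − 0.0121)/0.104976 = 31.1 days (vs. the pure-advection estimate x/v = 31.2 d).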